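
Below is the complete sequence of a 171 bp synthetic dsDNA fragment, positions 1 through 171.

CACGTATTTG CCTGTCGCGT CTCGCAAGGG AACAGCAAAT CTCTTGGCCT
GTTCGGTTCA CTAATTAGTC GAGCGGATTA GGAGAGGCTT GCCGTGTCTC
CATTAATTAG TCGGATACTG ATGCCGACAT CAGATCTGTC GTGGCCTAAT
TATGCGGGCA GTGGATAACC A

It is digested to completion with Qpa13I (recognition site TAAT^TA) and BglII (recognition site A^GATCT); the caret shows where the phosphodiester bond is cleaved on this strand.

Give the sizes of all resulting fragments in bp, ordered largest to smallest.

Qpa13I sites (TAATTA) start at positions 62, 104, 147.
Qpa13I cuts after base 4 of each site, so after positions 65, 107, 150.
The BglII site (AGATCT) starts at position 132.
BglII cuts after the first base of each site, so after position 132.
Combined cut positions: 65, 107, 132, 150.
Linear molecule, 4 cuts → 5 fragments:
  1–65 → 65 bp
  66–107 → 42 bp
  108–132 → 25 bp
  133–150 → 18 bp
  151–171 → 21 bp
Sorted largest to smallest: 65, 42, 25, 21, 18 bp.

65, 42, 25, 21, 18 bp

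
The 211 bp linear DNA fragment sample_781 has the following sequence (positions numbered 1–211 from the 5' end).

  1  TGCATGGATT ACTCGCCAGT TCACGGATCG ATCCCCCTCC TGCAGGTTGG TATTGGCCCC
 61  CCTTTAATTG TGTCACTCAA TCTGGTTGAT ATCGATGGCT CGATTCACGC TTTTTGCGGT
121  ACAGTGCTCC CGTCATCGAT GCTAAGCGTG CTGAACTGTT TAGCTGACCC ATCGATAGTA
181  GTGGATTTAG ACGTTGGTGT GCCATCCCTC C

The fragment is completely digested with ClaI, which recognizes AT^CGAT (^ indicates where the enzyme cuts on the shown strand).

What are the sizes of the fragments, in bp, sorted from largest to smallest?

ClaI sites (ATCGAT) start at positions 27, 91, 135, 171.
ClaI cuts after base 2 of each site, so after positions 28, 92, 136, 172.
Linear molecule, 4 cuts → 5 fragments:
  1–28 → 28 bp
  29–92 → 64 bp
  93–136 → 44 bp
  137–172 → 36 bp
  173–211 → 39 bp
Sorted largest to smallest: 64, 44, 39, 36, 28 bp.

64, 44, 39, 36, 28 bp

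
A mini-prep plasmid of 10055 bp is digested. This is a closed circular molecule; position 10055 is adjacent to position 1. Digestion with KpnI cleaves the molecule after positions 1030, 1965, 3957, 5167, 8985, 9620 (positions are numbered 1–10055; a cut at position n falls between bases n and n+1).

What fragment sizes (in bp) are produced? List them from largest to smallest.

3818, 1992, 1465, 1210, 935, 635 bp

Circular molecule, 6 cuts → 6 fragments:
  1965 − 1030 = 935 bp
  3957 − 1965 = 1992 bp
  5167 − 3957 = 1210 bp
  8985 − 5167 = 3818 bp
  9620 − 8985 = 635 bp
  wrap: 10055 − 9620 + 1030 = 1465 bp
Sorted largest to smallest: 3818, 1992, 1465, 1210, 935, 635 bp.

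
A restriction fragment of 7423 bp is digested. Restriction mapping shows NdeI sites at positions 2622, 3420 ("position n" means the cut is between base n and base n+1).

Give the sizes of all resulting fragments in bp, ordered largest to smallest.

4003, 2622, 798 bp

Linear molecule, 2 cuts → 3 fragments:
  2622 − 0 = 2622 bp
  3420 − 2622 = 798 bp
  7423 − 3420 = 4003 bp
Sorted largest to smallest: 4003, 2622, 798 bp.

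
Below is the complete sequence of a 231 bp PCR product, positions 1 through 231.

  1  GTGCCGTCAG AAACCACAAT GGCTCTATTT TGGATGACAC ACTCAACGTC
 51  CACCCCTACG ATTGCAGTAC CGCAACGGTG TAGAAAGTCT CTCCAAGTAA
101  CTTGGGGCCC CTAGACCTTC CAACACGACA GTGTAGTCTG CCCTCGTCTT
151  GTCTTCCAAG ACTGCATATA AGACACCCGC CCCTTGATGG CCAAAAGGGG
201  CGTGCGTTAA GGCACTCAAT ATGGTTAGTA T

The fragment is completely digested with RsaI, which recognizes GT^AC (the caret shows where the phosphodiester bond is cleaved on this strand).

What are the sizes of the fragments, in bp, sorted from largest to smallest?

The RsaI site (GTAC) starts at position 67.
RsaI cuts after base 2 of each site, so after position 68.
Linear molecule, 1 cut → 2 fragments:
  1–68 → 68 bp
  69–231 → 163 bp
Sorted largest to smallest: 163, 68 bp.

163, 68 bp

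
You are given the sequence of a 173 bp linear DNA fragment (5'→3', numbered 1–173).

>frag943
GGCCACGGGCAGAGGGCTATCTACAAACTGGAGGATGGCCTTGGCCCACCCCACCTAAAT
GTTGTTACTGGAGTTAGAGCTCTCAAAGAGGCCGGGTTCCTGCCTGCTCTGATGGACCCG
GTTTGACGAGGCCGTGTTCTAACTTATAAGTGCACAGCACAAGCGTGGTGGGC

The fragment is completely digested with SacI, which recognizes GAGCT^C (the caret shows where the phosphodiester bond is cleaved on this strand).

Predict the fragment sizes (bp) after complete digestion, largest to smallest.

92, 81 bp

The SacI site (GAGCTC) starts at position 77.
SacI cuts after base 5 of each site (before the last base), so after position 81.
Linear molecule, 1 cut → 2 fragments:
  1–81 → 81 bp
  82–173 → 92 bp
Sorted largest to smallest: 92, 81 bp.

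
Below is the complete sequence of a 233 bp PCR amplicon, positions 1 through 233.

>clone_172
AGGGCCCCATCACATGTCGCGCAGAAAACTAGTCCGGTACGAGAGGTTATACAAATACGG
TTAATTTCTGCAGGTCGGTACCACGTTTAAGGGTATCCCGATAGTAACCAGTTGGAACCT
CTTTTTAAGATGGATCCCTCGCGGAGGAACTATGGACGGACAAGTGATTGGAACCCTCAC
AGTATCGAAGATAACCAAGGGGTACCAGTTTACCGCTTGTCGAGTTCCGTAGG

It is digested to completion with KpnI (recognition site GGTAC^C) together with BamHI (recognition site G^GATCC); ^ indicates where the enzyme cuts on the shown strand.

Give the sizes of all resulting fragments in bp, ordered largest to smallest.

81, 73, 51, 28 bp

KpnI sites (GGTACC) start at positions 77, 201.
KpnI cuts after base 5 of each site (before the last base), so after positions 81, 205.
The BamHI site (GGATCC) starts at position 132.
BamHI cuts after the first base of each site, so after position 132.
Combined cut positions: 81, 132, 205.
Linear molecule, 3 cuts → 4 fragments:
  1–81 → 81 bp
  82–132 → 51 bp
  133–205 → 73 bp
  206–233 → 28 bp
Sorted largest to smallest: 81, 73, 51, 28 bp.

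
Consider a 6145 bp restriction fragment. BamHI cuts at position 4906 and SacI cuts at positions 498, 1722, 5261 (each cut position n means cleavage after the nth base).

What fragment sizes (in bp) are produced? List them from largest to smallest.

3184, 1224, 884, 498, 355 bp

Combined cut positions (sorted): 498, 1722, 4906, 5261.
Linear molecule, 4 cuts → 5 fragments:
  498 − 0 = 498 bp
  1722 − 498 = 1224 bp
  4906 − 1722 = 3184 bp
  5261 − 4906 = 355 bp
  6145 − 5261 = 884 bp
Sorted largest to smallest: 3184, 1224, 884, 498, 355 bp.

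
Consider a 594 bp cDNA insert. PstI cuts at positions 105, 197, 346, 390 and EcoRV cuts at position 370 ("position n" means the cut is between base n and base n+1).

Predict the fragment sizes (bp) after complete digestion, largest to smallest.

204, 149, 105, 92, 24, 20 bp

Combined cut positions (sorted): 105, 197, 346, 370, 390.
Linear molecule, 5 cuts → 6 fragments:
  105 − 0 = 105 bp
  197 − 105 = 92 bp
  346 − 197 = 149 bp
  370 − 346 = 24 bp
  390 − 370 = 20 bp
  594 − 390 = 204 bp
Sorted largest to smallest: 204, 149, 105, 92, 24, 20 bp.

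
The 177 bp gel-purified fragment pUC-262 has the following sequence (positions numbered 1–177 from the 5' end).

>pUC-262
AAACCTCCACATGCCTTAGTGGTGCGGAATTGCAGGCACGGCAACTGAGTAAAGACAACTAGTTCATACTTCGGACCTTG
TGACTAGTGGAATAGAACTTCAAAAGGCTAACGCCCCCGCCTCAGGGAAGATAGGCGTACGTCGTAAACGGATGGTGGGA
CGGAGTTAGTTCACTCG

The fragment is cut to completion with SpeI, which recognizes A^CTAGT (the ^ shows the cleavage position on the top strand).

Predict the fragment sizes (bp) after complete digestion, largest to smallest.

94, 58, 25 bp

SpeI sites (ACTAGT) start at positions 58, 83.
SpeI cuts after the first base of each site, so after positions 58, 83.
Linear molecule, 2 cuts → 3 fragments:
  1–58 → 58 bp
  59–83 → 25 bp
  84–177 → 94 bp
Sorted largest to smallest: 94, 58, 25 bp.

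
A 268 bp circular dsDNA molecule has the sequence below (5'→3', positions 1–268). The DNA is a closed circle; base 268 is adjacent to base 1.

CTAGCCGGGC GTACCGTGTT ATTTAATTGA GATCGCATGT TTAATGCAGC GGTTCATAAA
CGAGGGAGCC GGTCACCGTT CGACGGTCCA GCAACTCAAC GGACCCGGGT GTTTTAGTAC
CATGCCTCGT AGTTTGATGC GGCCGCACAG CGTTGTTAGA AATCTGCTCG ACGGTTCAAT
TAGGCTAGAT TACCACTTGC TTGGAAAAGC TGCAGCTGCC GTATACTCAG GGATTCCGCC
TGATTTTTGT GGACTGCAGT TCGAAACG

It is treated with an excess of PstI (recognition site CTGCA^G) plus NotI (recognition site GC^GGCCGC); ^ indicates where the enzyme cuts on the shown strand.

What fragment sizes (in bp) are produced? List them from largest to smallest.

150, 74, 44 bp

PstI sites (CTGCAG) start at positions 210, 254.
PstI cuts after base 5 of each site (before the last base), so after positions 214, 258.
The NotI site (GCGGCCGC) starts at position 139.
NotI cuts after base 2 of each site, so after position 140.
Combined cut positions: 140, 214, 258.
Circular molecule, 3 cuts → 3 fragments:
  141–214 → 74 bp
  215–258 → 44 bp
  259–268 then 1–140 → 10 + 140 = 150 bp
Sorted largest to smallest: 150, 74, 44 bp.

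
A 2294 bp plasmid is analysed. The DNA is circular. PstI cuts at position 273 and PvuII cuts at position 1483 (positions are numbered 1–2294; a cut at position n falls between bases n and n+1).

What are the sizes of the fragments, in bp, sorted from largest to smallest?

1210, 1084 bp

Combined cut positions (sorted): 273, 1483.
Circular molecule, 2 cuts → 2 fragments:
  1483 − 273 = 1210 bp
  wrap: 2294 − 1483 + 273 = 1084 bp
Sorted largest to smallest: 1210, 1084 bp.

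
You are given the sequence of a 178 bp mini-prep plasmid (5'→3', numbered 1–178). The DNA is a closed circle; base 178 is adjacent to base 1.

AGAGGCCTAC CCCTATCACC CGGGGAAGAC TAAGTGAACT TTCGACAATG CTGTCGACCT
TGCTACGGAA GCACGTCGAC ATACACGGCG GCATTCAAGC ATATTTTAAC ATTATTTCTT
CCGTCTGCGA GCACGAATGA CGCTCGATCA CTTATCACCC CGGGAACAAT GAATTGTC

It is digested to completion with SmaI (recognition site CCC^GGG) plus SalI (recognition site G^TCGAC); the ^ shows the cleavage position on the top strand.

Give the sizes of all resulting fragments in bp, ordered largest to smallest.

86, 38, 32, 22 bp

SmaI sites (CCCGGG) start at positions 19, 159.
SmaI cuts after base 3 of each site, so after positions 21, 161.
SalI sites (GTCGAC) start at positions 53, 75.
SalI cuts after the first base of each site, so after positions 53, 75.
Combined cut positions: 21, 53, 75, 161.
Circular molecule, 4 cuts → 4 fragments:
  22–53 → 32 bp
  54–75 → 22 bp
  76–161 → 86 bp
  162–178 then 1–21 → 17 + 21 = 38 bp
Sorted largest to smallest: 86, 38, 32, 22 bp.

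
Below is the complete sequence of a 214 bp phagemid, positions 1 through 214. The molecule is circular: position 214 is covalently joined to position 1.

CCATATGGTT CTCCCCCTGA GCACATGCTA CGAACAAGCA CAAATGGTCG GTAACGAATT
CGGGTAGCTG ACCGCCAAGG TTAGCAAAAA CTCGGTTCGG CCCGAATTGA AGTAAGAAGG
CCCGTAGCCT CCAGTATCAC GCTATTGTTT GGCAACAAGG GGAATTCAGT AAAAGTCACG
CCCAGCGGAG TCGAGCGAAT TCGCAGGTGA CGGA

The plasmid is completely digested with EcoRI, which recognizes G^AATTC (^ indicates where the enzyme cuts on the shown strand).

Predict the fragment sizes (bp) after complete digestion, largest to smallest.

EcoRI sites (GAATTC) start at positions 56, 162, 197.
EcoRI cuts after the first base of each site, so after positions 56, 162, 197.
Circular molecule, 3 cuts → 3 fragments:
  57–162 → 106 bp
  163–197 → 35 bp
  198–214 then 1–56 → 17 + 56 = 73 bp
Sorted largest to smallest: 106, 73, 35 bp.

106, 73, 35 bp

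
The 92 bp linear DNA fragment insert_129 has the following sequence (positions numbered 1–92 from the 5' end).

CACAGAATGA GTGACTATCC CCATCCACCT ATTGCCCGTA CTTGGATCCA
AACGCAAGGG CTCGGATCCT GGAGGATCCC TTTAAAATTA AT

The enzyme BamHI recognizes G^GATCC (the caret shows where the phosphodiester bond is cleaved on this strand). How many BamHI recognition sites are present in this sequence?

GGATCC occurs starting at positions 44, 64, 74.
BamHI cuts at 3 sites.

3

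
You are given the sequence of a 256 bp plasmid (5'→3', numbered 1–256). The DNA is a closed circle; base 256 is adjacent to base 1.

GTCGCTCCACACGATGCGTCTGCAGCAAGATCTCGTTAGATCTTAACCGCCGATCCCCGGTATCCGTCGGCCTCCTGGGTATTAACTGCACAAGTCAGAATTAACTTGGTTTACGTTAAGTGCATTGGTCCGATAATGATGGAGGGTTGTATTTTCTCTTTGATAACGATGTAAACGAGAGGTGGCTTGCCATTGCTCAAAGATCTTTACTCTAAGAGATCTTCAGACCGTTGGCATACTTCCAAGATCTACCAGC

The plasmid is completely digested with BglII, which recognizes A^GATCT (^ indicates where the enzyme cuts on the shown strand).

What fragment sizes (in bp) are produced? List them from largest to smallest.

BglII sites (AGATCT) start at positions 28, 38, 201, 217, 245.
BglII cuts after the first base of each site, so after positions 28, 38, 201, 217, 245.
Circular molecule, 5 cuts → 5 fragments:
  29–38 → 10 bp
  39–201 → 163 bp
  202–217 → 16 bp
  218–245 → 28 bp
  246–256 then 1–28 → 11 + 28 = 39 bp
Sorted largest to smallest: 163, 39, 28, 16, 10 bp.

163, 39, 28, 16, 10 bp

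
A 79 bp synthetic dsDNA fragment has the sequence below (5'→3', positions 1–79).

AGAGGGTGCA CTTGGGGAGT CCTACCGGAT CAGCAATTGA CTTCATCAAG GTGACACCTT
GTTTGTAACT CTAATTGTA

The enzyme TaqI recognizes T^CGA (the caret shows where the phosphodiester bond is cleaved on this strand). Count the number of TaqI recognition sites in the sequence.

No occurrence of TCGA is present in the sequence.
TaqI does not cut: 0 sites.

0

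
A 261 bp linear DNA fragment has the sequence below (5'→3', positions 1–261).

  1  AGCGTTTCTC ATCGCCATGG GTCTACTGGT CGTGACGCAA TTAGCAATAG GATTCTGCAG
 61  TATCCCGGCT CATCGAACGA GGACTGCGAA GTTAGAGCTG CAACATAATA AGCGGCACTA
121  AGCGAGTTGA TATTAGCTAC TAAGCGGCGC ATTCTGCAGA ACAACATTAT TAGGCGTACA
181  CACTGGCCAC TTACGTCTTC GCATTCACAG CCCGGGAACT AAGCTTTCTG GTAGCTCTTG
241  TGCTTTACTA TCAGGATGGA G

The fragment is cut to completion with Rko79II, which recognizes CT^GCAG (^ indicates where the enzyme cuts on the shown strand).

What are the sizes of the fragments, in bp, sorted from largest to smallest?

Rko79II sites (CTGCAG) start at positions 55, 154.
Rko79II cuts after base 2 of each site, so after positions 56, 155.
Linear molecule, 2 cuts → 3 fragments:
  1–56 → 56 bp
  57–155 → 99 bp
  156–261 → 106 bp
Sorted largest to smallest: 106, 99, 56 bp.

106, 99, 56 bp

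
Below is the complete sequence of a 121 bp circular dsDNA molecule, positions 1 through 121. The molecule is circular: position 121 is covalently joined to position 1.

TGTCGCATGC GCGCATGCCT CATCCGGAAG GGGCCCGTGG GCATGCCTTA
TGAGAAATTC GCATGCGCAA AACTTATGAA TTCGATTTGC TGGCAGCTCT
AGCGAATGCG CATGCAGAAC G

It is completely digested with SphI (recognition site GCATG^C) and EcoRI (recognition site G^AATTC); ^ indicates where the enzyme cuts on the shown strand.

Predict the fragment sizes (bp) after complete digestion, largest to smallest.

SphI sites (GCATGC) start at positions 5, 13, 41, 61, 110.
SphI cuts after base 5 of each site (before the last base), so after positions 9, 17, 45, 65, 114.
The EcoRI site (GAATTC) starts at position 78.
EcoRI cuts after the first base of each site, so after position 78.
Combined cut positions: 9, 17, 45, 65, 78, 114.
Circular molecule, 6 cuts → 6 fragments:
  10–17 → 8 bp
  18–45 → 28 bp
  46–65 → 20 bp
  66–78 → 13 bp
  79–114 → 36 bp
  115–121 then 1–9 → 7 + 9 = 16 bp
Sorted largest to smallest: 36, 28, 20, 16, 13, 8 bp.

36, 28, 20, 16, 13, 8 bp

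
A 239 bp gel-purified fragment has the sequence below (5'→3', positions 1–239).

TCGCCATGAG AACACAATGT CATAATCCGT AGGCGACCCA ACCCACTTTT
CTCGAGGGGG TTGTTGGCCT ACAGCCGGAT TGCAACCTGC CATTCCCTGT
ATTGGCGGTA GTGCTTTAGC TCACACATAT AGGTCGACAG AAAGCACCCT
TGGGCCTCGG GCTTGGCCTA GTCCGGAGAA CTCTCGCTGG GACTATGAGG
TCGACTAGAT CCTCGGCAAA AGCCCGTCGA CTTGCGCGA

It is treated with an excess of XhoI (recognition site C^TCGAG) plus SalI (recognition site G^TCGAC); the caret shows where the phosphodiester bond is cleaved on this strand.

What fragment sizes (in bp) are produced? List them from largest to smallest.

82, 67, 51, 26, 13 bp

The XhoI site (CTCGAG) starts at position 51.
XhoI cuts after the first base of each site, so after position 51.
SalI sites (GTCGAC) start at positions 133, 200, 226.
SalI cuts after the first base of each site, so after positions 133, 200, 226.
Combined cut positions: 51, 133, 200, 226.
Linear molecule, 4 cuts → 5 fragments:
  1–51 → 51 bp
  52–133 → 82 bp
  134–200 → 67 bp
  201–226 → 26 bp
  227–239 → 13 bp
Sorted largest to smallest: 82, 67, 51, 26, 13 bp.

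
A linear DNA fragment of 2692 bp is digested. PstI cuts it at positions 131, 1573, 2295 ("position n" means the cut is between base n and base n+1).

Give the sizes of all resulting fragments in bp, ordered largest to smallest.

1442, 722, 397, 131 bp

Linear molecule, 3 cuts → 4 fragments:
  131 − 0 = 131 bp
  1573 − 131 = 1442 bp
  2295 − 1573 = 722 bp
  2692 − 2295 = 397 bp
Sorted largest to smallest: 1442, 722, 397, 131 bp.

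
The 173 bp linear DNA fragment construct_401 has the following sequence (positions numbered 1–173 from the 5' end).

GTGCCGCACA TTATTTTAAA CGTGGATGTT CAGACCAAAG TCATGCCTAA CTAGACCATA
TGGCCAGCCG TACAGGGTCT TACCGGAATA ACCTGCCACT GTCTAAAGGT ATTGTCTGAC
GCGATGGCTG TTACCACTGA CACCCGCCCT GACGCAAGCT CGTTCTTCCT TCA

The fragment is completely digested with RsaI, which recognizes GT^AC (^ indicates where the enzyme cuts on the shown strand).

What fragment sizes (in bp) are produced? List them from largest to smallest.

102, 71 bp

The RsaI site (GTAC) starts at position 70.
RsaI cuts after base 2 of each site, so after position 71.
Linear molecule, 1 cut → 2 fragments:
  1–71 → 71 bp
  72–173 → 102 bp
Sorted largest to smallest: 102, 71 bp.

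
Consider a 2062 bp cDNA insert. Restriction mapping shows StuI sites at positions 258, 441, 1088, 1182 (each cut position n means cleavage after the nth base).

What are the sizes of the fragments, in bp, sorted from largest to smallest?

Linear molecule, 4 cuts → 5 fragments:
  258 − 0 = 258 bp
  441 − 258 = 183 bp
  1088 − 441 = 647 bp
  1182 − 1088 = 94 bp
  2062 − 1182 = 880 bp
Sorted largest to smallest: 880, 647, 258, 183, 94 bp.

880, 647, 258, 183, 94 bp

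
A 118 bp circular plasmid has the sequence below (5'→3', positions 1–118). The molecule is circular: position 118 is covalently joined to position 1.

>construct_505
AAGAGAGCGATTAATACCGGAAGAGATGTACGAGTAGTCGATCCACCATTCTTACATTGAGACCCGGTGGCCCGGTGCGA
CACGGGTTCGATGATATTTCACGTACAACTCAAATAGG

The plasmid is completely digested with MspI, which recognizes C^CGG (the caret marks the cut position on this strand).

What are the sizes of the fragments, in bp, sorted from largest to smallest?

63, 47, 8 bp

MspI sites (CCGG) start at positions 17, 64, 72.
MspI cuts after the first base of each site, so after positions 17, 64, 72.
Circular molecule, 3 cuts → 3 fragments:
  18–64 → 47 bp
  65–72 → 8 bp
  73–118 then 1–17 → 46 + 17 = 63 bp
Sorted largest to smallest: 63, 47, 8 bp.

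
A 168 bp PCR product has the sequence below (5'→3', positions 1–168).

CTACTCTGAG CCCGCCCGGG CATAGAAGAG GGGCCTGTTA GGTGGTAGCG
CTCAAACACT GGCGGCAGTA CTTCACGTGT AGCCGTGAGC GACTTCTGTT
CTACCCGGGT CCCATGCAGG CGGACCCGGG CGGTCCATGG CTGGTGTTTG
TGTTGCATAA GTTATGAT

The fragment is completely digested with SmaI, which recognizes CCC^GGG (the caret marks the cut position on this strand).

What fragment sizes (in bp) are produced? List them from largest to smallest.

89, 41, 21, 17 bp

SmaI sites (CCCGGG) start at positions 15, 104, 125.
SmaI cuts after base 3 of each site, so after positions 17, 106, 127.
Linear molecule, 3 cuts → 4 fragments:
  1–17 → 17 bp
  18–106 → 89 bp
  107–127 → 21 bp
  128–168 → 41 bp
Sorted largest to smallest: 89, 41, 21, 17 bp.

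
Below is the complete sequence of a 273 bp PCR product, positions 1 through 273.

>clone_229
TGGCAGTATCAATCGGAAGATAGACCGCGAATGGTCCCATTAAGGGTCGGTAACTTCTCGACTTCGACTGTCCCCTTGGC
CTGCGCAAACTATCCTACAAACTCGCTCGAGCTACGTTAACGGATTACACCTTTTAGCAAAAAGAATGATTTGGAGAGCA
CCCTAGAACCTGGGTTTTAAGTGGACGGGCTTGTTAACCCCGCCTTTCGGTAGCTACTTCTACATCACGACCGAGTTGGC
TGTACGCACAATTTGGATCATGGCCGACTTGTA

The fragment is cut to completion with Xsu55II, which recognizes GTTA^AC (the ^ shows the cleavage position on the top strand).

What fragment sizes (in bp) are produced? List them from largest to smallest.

Xsu55II sites (GTTAAC) start at positions 116, 193.
Xsu55II cuts after base 4 of each site, so after positions 119, 196.
Linear molecule, 2 cuts → 3 fragments:
  1–119 → 119 bp
  120–196 → 77 bp
  197–273 → 77 bp
Sorted largest to smallest: 119, 77, 77 bp.

119, 77, 77 bp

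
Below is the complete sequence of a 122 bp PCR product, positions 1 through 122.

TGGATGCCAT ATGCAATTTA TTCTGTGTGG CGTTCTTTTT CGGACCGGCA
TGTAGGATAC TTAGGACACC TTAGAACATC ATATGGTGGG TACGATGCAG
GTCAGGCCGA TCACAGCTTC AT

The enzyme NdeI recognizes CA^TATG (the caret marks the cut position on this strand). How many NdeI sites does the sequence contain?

CATATG occurs starting at positions 8, 80.
NdeI cuts at 2 sites.

2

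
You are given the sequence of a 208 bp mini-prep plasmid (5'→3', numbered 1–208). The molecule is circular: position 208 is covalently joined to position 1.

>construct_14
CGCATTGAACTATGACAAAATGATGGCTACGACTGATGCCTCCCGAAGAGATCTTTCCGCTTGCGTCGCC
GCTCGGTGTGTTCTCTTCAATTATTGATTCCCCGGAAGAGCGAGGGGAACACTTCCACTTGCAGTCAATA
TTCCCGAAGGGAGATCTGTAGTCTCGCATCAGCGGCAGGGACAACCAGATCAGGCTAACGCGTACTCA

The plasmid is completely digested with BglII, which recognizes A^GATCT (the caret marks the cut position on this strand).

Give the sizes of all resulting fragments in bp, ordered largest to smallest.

BglII sites (AGATCT) start at positions 49, 152.
BglII cuts after the first base of each site, so after positions 49, 152.
Circular molecule, 2 cuts → 2 fragments:
  50–152 → 103 bp
  153–208 then 1–49 → 56 + 49 = 105 bp
Sorted largest to smallest: 105, 103 bp.

105, 103 bp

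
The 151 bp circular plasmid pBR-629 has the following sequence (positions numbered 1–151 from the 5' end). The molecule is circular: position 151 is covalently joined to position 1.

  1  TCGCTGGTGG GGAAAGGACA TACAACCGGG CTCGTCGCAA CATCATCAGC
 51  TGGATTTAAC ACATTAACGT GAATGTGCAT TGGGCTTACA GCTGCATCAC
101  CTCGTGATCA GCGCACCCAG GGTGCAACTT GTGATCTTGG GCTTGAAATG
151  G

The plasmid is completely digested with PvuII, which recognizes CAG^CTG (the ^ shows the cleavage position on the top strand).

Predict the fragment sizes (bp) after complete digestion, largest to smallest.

PvuII sites (CAGCTG) start at positions 47, 89.
PvuII cuts after base 3 of each site, so after positions 49, 91.
Circular molecule, 2 cuts → 2 fragments:
  50–91 → 42 bp
  92–151 then 1–49 → 60 + 49 = 109 bp
Sorted largest to smallest: 109, 42 bp.

109, 42 bp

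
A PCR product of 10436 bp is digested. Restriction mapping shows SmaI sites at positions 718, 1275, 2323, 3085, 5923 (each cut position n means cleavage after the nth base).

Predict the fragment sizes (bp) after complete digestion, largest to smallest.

Linear molecule, 5 cuts → 6 fragments:
  718 − 0 = 718 bp
  1275 − 718 = 557 bp
  2323 − 1275 = 1048 bp
  3085 − 2323 = 762 bp
  5923 − 3085 = 2838 bp
  10436 − 5923 = 4513 bp
Sorted largest to smallest: 4513, 2838, 1048, 762, 718, 557 bp.

4513, 2838, 1048, 762, 718, 557 bp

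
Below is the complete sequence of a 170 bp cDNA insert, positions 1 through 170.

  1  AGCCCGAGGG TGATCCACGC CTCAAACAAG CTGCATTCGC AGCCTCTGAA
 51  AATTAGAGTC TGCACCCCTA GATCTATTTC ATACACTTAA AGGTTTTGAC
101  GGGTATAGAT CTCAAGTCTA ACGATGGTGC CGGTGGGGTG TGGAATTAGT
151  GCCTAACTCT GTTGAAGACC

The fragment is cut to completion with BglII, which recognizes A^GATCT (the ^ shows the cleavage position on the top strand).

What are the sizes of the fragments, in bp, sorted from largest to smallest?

70, 63, 37 bp

BglII sites (AGATCT) start at positions 70, 107.
BglII cuts after the first base of each site, so after positions 70, 107.
Linear molecule, 2 cuts → 3 fragments:
  1–70 → 70 bp
  71–107 → 37 bp
  108–170 → 63 bp
Sorted largest to smallest: 70, 63, 37 bp.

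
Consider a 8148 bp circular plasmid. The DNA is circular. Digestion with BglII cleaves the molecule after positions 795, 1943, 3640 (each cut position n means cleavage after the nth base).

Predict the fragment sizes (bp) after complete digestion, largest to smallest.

Circular molecule, 3 cuts → 3 fragments:
  1943 − 795 = 1148 bp
  3640 − 1943 = 1697 bp
  wrap: 8148 − 3640 + 795 = 5303 bp
Sorted largest to smallest: 5303, 1697, 1148 bp.

5303, 1697, 1148 bp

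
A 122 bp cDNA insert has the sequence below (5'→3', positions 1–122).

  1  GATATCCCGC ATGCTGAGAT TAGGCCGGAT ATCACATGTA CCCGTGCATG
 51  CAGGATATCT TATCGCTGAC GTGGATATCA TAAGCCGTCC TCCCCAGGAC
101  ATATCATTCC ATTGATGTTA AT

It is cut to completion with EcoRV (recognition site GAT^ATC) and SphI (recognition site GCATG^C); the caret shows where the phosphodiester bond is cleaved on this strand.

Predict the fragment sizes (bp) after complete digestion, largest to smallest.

EcoRV sites (GATATC) start at positions 1, 28, 54, 74.
EcoRV cuts after base 3 of each site, so after positions 3, 30, 56, 76.
SphI sites (GCATGC) start at positions 9, 46.
SphI cuts after base 5 of each site (before the last base), so after positions 13, 50.
Combined cut positions: 3, 13, 30, 50, 56, 76.
Linear molecule, 6 cuts → 7 fragments:
  1–3 → 3 bp
  4–13 → 10 bp
  14–30 → 17 bp
  31–50 → 20 bp
  51–56 → 6 bp
  57–76 → 20 bp
  77–122 → 46 bp
Sorted largest to smallest: 46, 20, 20, 17, 10, 6, 3 bp.

46, 20, 20, 17, 10, 6, 3 bp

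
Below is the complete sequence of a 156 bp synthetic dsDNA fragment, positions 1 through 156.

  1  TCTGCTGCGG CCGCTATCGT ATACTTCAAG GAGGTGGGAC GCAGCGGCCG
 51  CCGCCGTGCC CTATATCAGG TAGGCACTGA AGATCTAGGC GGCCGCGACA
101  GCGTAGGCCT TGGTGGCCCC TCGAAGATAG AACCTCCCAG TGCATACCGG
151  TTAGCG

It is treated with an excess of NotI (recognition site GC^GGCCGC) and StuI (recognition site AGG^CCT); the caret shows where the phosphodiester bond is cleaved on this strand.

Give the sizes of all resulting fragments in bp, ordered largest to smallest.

NotI sites (GCGGCCGC) start at positions 7, 44, 89.
NotI cuts after base 2 of each site, so after positions 8, 45, 90.
The StuI site (AGGCCT) starts at position 105.
StuI cuts after base 3 of each site, so after position 107.
Combined cut positions: 8, 45, 90, 107.
Linear molecule, 4 cuts → 5 fragments:
  1–8 → 8 bp
  9–45 → 37 bp
  46–90 → 45 bp
  91–107 → 17 bp
  108–156 → 49 bp
Sorted largest to smallest: 49, 45, 37, 17, 8 bp.

49, 45, 37, 17, 8 bp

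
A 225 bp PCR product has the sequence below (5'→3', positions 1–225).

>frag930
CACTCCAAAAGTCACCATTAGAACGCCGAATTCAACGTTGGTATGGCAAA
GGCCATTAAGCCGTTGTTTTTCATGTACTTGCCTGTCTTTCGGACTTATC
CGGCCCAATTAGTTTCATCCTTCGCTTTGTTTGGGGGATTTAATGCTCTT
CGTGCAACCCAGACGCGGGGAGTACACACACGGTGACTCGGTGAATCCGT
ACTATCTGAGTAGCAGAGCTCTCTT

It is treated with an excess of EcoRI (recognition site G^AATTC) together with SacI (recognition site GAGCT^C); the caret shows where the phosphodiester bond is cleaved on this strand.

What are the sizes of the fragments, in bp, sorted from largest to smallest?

192, 28, 5 bp

The EcoRI site (GAATTC) starts at position 28.
EcoRI cuts after the first base of each site, so after position 28.
The SacI site (GAGCTC) starts at position 216.
SacI cuts after base 5 of each site (before the last base), so after position 220.
Combined cut positions: 28, 220.
Linear molecule, 2 cuts → 3 fragments:
  1–28 → 28 bp
  29–220 → 192 bp
  221–225 → 5 bp
Sorted largest to smallest: 192, 28, 5 bp.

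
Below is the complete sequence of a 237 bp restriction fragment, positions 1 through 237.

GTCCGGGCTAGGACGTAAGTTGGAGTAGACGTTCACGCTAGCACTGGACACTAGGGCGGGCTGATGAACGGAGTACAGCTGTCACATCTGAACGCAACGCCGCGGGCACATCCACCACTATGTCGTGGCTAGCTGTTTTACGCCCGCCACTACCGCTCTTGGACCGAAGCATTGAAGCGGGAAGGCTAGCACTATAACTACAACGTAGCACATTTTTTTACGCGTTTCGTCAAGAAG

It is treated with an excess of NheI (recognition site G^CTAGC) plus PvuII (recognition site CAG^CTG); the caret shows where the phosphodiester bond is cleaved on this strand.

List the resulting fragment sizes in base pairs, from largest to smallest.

NheI sites (GCTAGC) start at positions 37, 128, 185.
NheI cuts after the first base of each site, so after positions 37, 128, 185.
The PvuII site (CAGCTG) starts at position 76.
PvuII cuts after base 3 of each site, so after position 78.
Combined cut positions: 37, 78, 128, 185.
Linear molecule, 4 cuts → 5 fragments:
  1–37 → 37 bp
  38–78 → 41 bp
  79–128 → 50 bp
  129–185 → 57 bp
  186–237 → 52 bp
Sorted largest to smallest: 57, 52, 50, 41, 37 bp.

57, 52, 50, 41, 37 bp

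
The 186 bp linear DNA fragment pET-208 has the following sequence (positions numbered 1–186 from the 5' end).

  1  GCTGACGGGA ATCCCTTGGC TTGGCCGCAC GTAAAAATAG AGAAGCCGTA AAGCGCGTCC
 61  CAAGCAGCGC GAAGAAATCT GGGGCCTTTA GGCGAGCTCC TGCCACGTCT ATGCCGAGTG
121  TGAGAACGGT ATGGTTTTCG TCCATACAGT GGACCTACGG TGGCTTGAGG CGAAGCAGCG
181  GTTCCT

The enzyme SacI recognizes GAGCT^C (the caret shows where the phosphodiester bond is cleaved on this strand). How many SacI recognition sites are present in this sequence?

1

GAGCTC occurs starting at position 94.
SacI cuts at 1 site.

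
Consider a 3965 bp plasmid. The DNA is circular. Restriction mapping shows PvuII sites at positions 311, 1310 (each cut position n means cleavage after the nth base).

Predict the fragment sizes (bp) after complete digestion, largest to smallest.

2966, 999 bp

Circular molecule, 2 cuts → 2 fragments:
  1310 − 311 = 999 bp
  wrap: 3965 − 1310 + 311 = 2966 bp
Sorted largest to smallest: 2966, 999 bp.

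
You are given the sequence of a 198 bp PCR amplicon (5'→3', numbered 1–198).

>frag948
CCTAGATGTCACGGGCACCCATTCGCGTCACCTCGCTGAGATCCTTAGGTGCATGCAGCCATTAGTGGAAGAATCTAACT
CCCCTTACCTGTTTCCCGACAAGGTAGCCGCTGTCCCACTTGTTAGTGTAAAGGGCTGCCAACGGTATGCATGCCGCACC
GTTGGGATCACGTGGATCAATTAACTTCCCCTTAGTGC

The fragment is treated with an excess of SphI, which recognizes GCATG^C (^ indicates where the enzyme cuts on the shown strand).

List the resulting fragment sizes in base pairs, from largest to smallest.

98, 55, 45 bp

SphI sites (GCATGC) start at positions 51, 149.
SphI cuts after base 5 of each site (before the last base), so after positions 55, 153.
Linear molecule, 2 cuts → 3 fragments:
  1–55 → 55 bp
  56–153 → 98 bp
  154–198 → 45 bp
Sorted largest to smallest: 98, 55, 45 bp.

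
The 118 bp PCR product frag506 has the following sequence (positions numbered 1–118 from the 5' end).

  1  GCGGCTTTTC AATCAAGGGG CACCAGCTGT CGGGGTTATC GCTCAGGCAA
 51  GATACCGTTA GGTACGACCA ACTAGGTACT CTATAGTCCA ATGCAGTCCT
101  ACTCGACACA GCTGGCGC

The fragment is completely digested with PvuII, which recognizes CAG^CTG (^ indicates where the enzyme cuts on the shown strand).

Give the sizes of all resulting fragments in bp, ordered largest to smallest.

85, 26, 7 bp

PvuII sites (CAGCTG) start at positions 24, 109.
PvuII cuts after base 3 of each site, so after positions 26, 111.
Linear molecule, 2 cuts → 3 fragments:
  1–26 → 26 bp
  27–111 → 85 bp
  112–118 → 7 bp
Sorted largest to smallest: 85, 26, 7 bp.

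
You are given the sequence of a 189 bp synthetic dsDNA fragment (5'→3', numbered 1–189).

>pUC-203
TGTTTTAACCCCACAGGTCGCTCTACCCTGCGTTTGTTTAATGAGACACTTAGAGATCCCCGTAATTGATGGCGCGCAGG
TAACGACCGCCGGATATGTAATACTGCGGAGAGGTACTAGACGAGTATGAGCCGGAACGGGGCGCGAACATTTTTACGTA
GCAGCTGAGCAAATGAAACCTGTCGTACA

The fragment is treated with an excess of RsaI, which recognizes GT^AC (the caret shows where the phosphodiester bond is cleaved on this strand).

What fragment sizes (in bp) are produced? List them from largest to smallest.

RsaI sites (GTAC) start at positions 114, 185.
RsaI cuts after base 2 of each site, so after positions 115, 186.
Linear molecule, 2 cuts → 3 fragments:
  1–115 → 115 bp
  116–186 → 71 bp
  187–189 → 3 bp
Sorted largest to smallest: 115, 71, 3 bp.

115, 71, 3 bp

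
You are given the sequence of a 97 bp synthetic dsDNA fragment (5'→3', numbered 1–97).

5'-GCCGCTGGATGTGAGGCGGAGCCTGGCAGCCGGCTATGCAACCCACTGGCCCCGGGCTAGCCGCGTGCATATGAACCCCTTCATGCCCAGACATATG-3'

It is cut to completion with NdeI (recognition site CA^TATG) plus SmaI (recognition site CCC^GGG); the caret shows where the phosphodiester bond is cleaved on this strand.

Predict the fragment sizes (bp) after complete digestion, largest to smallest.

NdeI sites (CATATG) start at positions 68, 92.
NdeI cuts after base 2 of each site, so after positions 69, 93.
The SmaI site (CCCGGG) starts at position 51.
SmaI cuts after base 3 of each site, so after position 53.
Combined cut positions: 53, 69, 93.
Linear molecule, 3 cuts → 4 fragments:
  1–53 → 53 bp
  54–69 → 16 bp
  70–93 → 24 bp
  94–97 → 4 bp
Sorted largest to smallest: 53, 24, 16, 4 bp.

53, 24, 16, 4 bp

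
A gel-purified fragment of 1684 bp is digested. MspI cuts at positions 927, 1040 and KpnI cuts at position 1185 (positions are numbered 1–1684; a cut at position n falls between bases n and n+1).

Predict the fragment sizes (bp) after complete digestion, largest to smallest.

Combined cut positions (sorted): 927, 1040, 1185.
Linear molecule, 3 cuts → 4 fragments:
  927 − 0 = 927 bp
  1040 − 927 = 113 bp
  1185 − 1040 = 145 bp
  1684 − 1185 = 499 bp
Sorted largest to smallest: 927, 499, 145, 113 bp.

927, 499, 145, 113 bp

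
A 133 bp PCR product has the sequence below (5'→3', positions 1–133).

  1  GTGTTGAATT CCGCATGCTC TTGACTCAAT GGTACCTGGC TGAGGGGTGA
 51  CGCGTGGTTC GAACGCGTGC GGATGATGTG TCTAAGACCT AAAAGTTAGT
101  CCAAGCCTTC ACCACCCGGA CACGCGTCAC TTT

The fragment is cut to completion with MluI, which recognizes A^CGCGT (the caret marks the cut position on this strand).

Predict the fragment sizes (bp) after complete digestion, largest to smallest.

MluI sites (ACGCGT) start at positions 50, 63, 122.
MluI cuts after the first base of each site, so after positions 50, 63, 122.
Linear molecule, 3 cuts → 4 fragments:
  1–50 → 50 bp
  51–63 → 13 bp
  64–122 → 59 bp
  123–133 → 11 bp
Sorted largest to smallest: 59, 50, 13, 11 bp.

59, 50, 13, 11 bp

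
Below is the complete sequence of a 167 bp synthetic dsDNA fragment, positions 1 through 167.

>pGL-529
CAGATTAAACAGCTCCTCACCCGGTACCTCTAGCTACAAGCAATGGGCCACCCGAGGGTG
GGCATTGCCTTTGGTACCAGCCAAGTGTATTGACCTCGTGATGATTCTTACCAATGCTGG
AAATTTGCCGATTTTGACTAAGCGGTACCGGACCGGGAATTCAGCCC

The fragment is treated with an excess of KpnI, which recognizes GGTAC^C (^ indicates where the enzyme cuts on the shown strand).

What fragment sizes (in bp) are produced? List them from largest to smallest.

71, 50, 27, 19 bp

KpnI sites (GGTACC) start at positions 23, 73, 144.
KpnI cuts after base 5 of each site (before the last base), so after positions 27, 77, 148.
Linear molecule, 3 cuts → 4 fragments:
  1–27 → 27 bp
  28–77 → 50 bp
  78–148 → 71 bp
  149–167 → 19 bp
Sorted largest to smallest: 71, 50, 27, 19 bp.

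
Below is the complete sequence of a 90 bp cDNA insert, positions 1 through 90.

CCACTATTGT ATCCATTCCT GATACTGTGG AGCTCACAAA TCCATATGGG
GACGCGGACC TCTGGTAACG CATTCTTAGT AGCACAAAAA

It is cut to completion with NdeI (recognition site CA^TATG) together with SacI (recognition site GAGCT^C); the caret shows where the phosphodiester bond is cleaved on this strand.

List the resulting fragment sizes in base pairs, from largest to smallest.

The NdeI site (CATATG) starts at position 43.
NdeI cuts after base 2 of each site, so after position 44.
The SacI site (GAGCTC) starts at position 30.
SacI cuts after base 5 of each site (before the last base), so after position 34.
Combined cut positions: 34, 44.
Linear molecule, 2 cuts → 3 fragments:
  1–34 → 34 bp
  35–44 → 10 bp
  45–90 → 46 bp
Sorted largest to smallest: 46, 34, 10 bp.

46, 34, 10 bp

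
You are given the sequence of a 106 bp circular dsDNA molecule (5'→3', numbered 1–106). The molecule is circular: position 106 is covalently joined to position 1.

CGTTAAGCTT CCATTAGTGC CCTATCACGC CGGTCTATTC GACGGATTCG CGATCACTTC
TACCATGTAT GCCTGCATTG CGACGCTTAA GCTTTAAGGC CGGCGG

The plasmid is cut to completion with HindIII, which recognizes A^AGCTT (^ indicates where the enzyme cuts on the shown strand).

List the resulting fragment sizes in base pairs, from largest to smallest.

HindIII sites (AAGCTT) start at positions 5, 89.
HindIII cuts after the first base of each site, so after positions 5, 89.
Circular molecule, 2 cuts → 2 fragments:
  6–89 → 84 bp
  90–106 then 1–5 → 17 + 5 = 22 bp
Sorted largest to smallest: 84, 22 bp.

84, 22 bp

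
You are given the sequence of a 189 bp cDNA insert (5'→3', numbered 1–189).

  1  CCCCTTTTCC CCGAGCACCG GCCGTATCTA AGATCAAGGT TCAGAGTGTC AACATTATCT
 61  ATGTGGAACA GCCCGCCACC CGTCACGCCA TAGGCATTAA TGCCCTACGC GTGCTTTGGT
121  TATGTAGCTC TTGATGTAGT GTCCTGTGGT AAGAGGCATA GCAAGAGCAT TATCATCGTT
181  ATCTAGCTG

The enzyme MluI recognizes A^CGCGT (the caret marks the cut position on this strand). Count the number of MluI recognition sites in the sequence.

1

ACGCGT occurs starting at position 107.
MluI cuts at 1 site.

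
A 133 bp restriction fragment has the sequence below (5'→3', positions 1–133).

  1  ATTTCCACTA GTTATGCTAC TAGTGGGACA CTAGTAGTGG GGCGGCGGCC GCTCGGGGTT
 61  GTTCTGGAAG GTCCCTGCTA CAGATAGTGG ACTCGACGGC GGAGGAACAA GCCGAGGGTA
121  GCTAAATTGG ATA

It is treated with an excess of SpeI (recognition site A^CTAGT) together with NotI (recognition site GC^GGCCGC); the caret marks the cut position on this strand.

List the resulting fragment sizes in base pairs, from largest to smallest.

SpeI sites (ACTAGT) start at positions 7, 19, 30.
SpeI cuts after the first base of each site, so after positions 7, 19, 30.
The NotI site (GCGGCCGC) starts at position 45.
NotI cuts after base 2 of each site, so after position 46.
Combined cut positions: 7, 19, 30, 46.
Linear molecule, 4 cuts → 5 fragments:
  1–7 → 7 bp
  8–19 → 12 bp
  20–30 → 11 bp
  31–46 → 16 bp
  47–133 → 87 bp
Sorted largest to smallest: 87, 16, 12, 11, 7 bp.

87, 16, 12, 11, 7 bp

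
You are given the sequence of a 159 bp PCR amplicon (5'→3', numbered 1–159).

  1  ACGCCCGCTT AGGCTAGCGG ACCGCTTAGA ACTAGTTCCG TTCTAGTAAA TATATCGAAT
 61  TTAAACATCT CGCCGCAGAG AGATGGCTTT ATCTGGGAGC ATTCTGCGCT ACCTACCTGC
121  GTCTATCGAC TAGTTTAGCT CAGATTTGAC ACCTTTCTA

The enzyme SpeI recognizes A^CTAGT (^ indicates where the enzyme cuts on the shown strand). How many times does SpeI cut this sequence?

ACTAGT occurs starting at positions 31, 129.
SpeI cuts at 2 sites.

2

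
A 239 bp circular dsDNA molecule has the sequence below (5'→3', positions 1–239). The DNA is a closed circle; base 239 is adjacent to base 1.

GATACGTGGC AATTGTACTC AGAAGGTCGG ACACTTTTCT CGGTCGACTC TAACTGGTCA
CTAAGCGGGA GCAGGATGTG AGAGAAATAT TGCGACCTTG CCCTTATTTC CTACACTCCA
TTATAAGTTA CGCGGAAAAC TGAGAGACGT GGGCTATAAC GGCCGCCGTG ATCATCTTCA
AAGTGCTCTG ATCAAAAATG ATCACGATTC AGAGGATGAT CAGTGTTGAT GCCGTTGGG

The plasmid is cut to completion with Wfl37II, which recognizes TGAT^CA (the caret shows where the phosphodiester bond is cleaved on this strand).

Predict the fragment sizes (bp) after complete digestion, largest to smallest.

191, 20, 18, 10 bp

Wfl37II sites (TGATCA) start at positions 169, 189, 199, 217.
Wfl37II cuts after base 4 of each site, so after positions 172, 192, 202, 220.
Circular molecule, 4 cuts → 4 fragments:
  173–192 → 20 bp
  193–202 → 10 bp
  203–220 → 18 bp
  221–239 then 1–172 → 19 + 172 = 191 bp
Sorted largest to smallest: 191, 20, 18, 10 bp.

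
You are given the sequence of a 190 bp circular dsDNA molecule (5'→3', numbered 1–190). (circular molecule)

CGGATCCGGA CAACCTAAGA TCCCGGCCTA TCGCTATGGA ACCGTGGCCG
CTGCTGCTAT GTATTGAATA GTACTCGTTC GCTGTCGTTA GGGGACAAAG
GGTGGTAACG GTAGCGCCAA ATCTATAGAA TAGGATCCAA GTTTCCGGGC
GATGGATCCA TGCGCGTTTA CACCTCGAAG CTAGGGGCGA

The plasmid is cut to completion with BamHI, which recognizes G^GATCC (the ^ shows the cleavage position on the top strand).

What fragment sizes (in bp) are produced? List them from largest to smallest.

BamHI sites (GGATCC) start at positions 2, 133, 154.
BamHI cuts after the first base of each site, so after positions 2, 133, 154.
Circular molecule, 3 cuts → 3 fragments:
  3–133 → 131 bp
  134–154 → 21 bp
  155–190 then 1–2 → 36 + 2 = 38 bp
Sorted largest to smallest: 131, 38, 21 bp.

131, 38, 21 bp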